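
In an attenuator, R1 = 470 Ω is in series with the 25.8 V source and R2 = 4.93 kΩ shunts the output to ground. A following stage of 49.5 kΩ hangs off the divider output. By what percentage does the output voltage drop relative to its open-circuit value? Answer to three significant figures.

The divider's output (Thévenin) resistance is R1‖R2 = 429.1 Ω.
Fractional drop under load = R_th/(R_th + R_L) = 429.1 / (429.1 + 49500) = 0.008594.
So the output falls by 0.859 %.

0.859 %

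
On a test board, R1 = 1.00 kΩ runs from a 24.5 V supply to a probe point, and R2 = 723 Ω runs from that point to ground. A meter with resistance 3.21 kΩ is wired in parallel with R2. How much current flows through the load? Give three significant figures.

I_L ≈ 2.83 mA

R2‖R_L = 590.1 Ω; V_out = 24.5 × 590.1/1590 = 9.092 V.
I_L = V_out / R_L = 9.092 / 3.21 kΩ = 2.83 mA.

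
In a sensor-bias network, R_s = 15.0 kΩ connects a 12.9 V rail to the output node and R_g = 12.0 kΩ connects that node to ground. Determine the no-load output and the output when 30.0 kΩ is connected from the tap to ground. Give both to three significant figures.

Open-circuit: V = 12.9 × 12.0/(15.0 + 12.0) = 5.73 V.
With the load, R_g becomes R_g‖R_L = 8.571 kΩ, so V = 12.9 × 8.571/23.57 = 4.69 V.

Unloaded: 5.73 V; loaded: 4.69 V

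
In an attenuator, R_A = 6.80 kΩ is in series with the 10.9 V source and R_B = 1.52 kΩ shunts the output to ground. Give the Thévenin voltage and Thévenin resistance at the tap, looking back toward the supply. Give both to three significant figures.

V_th is the open-circuit tap voltage: 10.9 × 1.52/(6.80 + 1.52) = 1.99 V.
With the supply zeroed, R_A and R_B appear in parallel from the tap: R_th = R_A‖R_B = (6.80 × 1.52)/8.320 = 1.24 kΩ.

V_th = 1.99 V, R_th = 1.24 kΩ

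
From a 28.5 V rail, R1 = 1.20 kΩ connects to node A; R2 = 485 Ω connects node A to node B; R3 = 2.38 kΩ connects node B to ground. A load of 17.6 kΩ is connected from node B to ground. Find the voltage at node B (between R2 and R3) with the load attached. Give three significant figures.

At node B, R3 is in parallel with the load: R3‖R_L = 2096 Ω.
Below node A the resistance is R2 + (R3‖R_L) = 2581 Ω, so V_A = 28.5 × 2581/3781 = 19.46 V.
Then V_B = V_A × (R3‖R_L)/(R2 + R3‖R_L) = 19.46 × 2096/2581 = 15.8 V.

V ≈ 15.8 V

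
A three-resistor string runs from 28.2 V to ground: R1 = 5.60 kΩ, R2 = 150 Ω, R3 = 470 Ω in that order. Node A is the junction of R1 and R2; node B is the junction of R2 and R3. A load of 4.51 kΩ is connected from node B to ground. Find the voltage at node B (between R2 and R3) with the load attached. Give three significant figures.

V ≈ 1.94 V

At node B, R3 is in parallel with the load: R3‖R_L = 425.6 Ω.
Below node A the resistance is R2 + (R3‖R_L) = 575.6 Ω, so V_A = 28.2 × 575.6/6176 = 2.629 V.
Then V_B = V_A × (R3‖R_L)/(R2 + R3‖R_L) = 2.629 × 425.6/575.6 = 1.94 V.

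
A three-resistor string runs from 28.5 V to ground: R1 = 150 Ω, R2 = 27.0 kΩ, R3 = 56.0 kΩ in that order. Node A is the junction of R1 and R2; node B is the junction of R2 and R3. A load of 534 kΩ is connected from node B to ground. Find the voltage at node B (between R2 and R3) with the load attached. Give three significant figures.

At node B, R3 is in parallel with the load: R3‖R_L = 50680 Ω.
Below node A the resistance is R2 + (R3‖R_L) = 77680 Ω, so V_A = 28.5 × 77680/77830 = 28.45 V.
Then V_B = V_A × (R3‖R_L)/(R2 + R3‖R_L) = 28.45 × 50680/77680 = 18.6 V.

V ≈ 18.6 V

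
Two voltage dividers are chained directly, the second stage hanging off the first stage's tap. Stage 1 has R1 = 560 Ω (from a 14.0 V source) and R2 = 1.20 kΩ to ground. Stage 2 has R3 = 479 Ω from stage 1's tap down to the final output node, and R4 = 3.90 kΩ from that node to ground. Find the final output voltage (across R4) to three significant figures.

Stage 2 presents R3+R4 = 4379 Ω as a load on stage 1's tap.
Stage 1's lower leg becomes R2‖(R3+R4) = 941.9 Ω, so V_mid = 14.0 × 941.9/1502 = 8.780 V.
Stage 2 is itself unloaded: V_out = V_mid × R4/(R3+R4) = 8.780 × 3900/4379 = 7.82 V.

V_out ≈ 7.82 V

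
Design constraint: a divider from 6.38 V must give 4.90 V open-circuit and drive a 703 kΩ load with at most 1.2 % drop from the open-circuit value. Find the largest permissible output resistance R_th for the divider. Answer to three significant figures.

Loading drop = R_th/(R_th + R_L) ≤ 0.0120, so R_th ≤ R_L · ε/(1−ε) = 703 kΩ × 0.0120/0.9880 = 8.54 kΩ.

R_th ≤ 8.54 kΩ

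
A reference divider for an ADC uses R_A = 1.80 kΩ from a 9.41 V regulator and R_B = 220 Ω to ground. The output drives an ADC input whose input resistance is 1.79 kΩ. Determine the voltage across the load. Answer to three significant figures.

V_out ≈ 0.924 V

The load sits in parallel with R_B: R_B‖R_L = (220 × 1790) / (220 + 1790) = 195.9 Ω.
V_out = 9.41 × 195.9 / (1800 + 195.9) = 9.41 × 195.9/1996 = 0.924 V.
(Unloaded it would have been 1.02 V.)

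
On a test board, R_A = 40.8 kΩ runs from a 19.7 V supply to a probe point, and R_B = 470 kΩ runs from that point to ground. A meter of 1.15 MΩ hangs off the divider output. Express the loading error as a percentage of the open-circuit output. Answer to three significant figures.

The divider's output (Thévenin) resistance is R_A‖R_B = 37.54 kΩ.
Fractional drop under load = R_th/(R_th + R_L) = 37.54 / (37.54 + 1150) = 0.03161.
So the output falls by 3.16 %.

3.16 %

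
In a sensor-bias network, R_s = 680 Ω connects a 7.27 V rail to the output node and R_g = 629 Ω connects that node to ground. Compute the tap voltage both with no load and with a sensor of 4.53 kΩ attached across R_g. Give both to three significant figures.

Unloaded: 3.49 V; loaded: 3.26 V

Open-circuit: V = 7.27 × 629/(680 + 629) = 3.49 V.
With the load, R_g becomes R_g‖R_L = 552.3 Ω, so V = 7.27 × 552.3/1232 = 3.26 V.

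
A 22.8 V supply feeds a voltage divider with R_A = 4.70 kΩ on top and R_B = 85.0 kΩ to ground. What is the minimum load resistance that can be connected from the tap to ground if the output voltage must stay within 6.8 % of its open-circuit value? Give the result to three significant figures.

R_L(min) ≈ 61.0 kΩ

Output resistance R_th = R_A‖R_B = (4.70 × 85.0)/89.70 = 4.454 kΩ.
The fractional drop is R_th/(R_th + R_L); requiring this ≤ 0.0680 gives R_L ≥ R_th(1/0.0680 − 1) = 4.454 × 13.71 = 61.0 kΩ.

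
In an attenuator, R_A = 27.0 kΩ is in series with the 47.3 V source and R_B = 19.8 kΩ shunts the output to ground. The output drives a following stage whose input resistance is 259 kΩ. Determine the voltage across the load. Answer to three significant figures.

V_out ≈ 19.2 V

The load sits in parallel with R_B: R_B‖R_L = (19.8 × 259) / (19.8 + 259) = 18.39 kΩ.
V_out = 47.3 × 18.39 / (27.0 + 18.39) = 47.3 × 18.39/45.39 = 19.2 V.
(Unloaded it would have been 20.0 V.)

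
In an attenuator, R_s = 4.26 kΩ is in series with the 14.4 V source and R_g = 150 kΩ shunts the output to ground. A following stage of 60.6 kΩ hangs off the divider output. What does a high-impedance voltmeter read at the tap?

The load sits in parallel with R_g: R_g‖R_L = (150 × 60.6) / (150 + 60.6) = 43.16 kΩ.
V_out = 14.4 × 43.16 / (4.26 + 43.16) = 14.4 × 43.16/47.42 = 13.1 V.

V_out ≈ 13.1 V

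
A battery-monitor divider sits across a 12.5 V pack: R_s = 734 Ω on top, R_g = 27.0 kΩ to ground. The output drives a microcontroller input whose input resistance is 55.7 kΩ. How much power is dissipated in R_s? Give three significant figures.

P ≈ 0.320 mW

Total resistance from the source is R_s + (R_g‖R_L) = 18920 Ω, so I = 12.5/18920 Ω = 0.6607 mA.
P = I²·R_s = (0.6607 mA)² × 734 Ω = 0.320 mW.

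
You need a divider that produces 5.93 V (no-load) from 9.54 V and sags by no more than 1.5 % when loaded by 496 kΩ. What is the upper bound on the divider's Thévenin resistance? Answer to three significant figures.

Loading drop = R_th/(R_th + R_L) ≤ 0.0150, so R_th ≤ R_L · ε/(1−ε) = 496 kΩ × 0.0150/0.9850 = 7.55 kΩ.
(Any R1, R2 with R2/(R1+R2) = 0.622 and R1‖R2 ≤ 7.55 kΩ will meet the spec.)

R_th ≤ 7.55 kΩ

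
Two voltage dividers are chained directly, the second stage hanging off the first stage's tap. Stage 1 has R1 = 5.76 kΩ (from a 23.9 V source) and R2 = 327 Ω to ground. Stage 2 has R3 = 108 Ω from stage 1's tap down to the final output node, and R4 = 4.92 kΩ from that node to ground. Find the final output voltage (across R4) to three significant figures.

Stage 2 presents R3+R4 = 5028 Ω as a load on stage 1's tap.
Stage 1's lower leg becomes R2‖(R3+R4) = 307.0 Ω, so V_mid = 23.9 × 307.0/6067 = 1.209 V.
Stage 2 is itself unloaded: V_out = V_mid × R4/(R3+R4) = 1.209 × 4920/5028 = 1.18 V.

V_out ≈ 1.18 V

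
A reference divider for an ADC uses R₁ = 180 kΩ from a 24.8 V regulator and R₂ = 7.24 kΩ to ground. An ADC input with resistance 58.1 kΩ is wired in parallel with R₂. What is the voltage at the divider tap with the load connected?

V_out ≈ 0.856 V

The load sits in parallel with R₂: R₂‖R_L = (7.24 × 58.1) / (7.24 + 58.1) = 6.438 kΩ.
V_out = 24.8 × 6.438 / (180 + 6.438) = 24.8 × 6.438/186.4 = 0.856 V.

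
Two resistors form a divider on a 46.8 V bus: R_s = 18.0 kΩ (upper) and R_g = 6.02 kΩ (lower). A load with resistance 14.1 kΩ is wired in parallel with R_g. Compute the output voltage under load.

The load sits in parallel with R_g: R_g‖R_L = (6.02 × 14.1) / (6.02 + 14.1) = 4.219 kΩ.
V_out = 46.8 × 4.219 / (18.0 + 4.219) = 46.8 × 4.219/22.22 = 8.89 V.
(Unloaded it would have been 11.7 V.)

V_out ≈ 8.89 V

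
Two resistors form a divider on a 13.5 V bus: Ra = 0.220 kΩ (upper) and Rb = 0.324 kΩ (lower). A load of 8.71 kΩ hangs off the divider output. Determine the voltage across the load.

The load sits in parallel with Rb: Rb‖R_L = (324 × 8710) / (324 + 8710) = 312.4 Ω.
V_out = 13.5 × 312.4 / (220 + 312.4) = 13.5 × 312.4/532.4 = 7.92 V.

V_out ≈ 7.92 V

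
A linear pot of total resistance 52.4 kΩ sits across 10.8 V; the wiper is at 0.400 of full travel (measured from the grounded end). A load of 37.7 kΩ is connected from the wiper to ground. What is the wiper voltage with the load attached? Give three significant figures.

The wiper splits the pot into (1−α)R = 31.44 kΩ above and αR = 20.96 kΩ below.
Lower section ‖ load = 13.47 kΩ.
V_wiper = 10.8 × 13.47/(31.44 + 13.47) = 3.24 V.

V ≈ 3.24 V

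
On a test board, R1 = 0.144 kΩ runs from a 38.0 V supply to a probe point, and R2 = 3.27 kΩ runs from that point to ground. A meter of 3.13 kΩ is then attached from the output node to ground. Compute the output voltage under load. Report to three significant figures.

V_out ≈ 34.9 V

The load sits in parallel with R2: R2‖R_L = (3270 × 3130) / (3270 + 3130) = 1599 Ω.
V_out = 38.0 × 1599 / (144 + 1599) = 38.0 × 1599/1743 = 34.9 V.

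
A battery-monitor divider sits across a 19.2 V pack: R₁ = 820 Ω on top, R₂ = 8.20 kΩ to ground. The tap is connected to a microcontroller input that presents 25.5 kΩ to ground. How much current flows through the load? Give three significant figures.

R₂‖R_L = 6205 Ω; V_out = 19.2 × 6205/7025 = 16.96 V.
I_L = V_out / R_L = 16.96 / 25.5 kΩ = 0.665 mA.

I_L ≈ 0.665 mA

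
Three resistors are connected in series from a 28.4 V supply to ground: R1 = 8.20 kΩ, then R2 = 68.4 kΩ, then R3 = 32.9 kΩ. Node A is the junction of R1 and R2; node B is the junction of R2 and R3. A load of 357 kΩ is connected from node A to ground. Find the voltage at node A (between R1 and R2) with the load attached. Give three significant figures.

Below node A the series string R2+R3 = 101.3 kΩ sits in parallel with the 357 kΩ load: 78.91 kΩ.
V_A = 28.4 × 78.91/(8.20 + 78.91) = 25.7 V.

V ≈ 25.7 V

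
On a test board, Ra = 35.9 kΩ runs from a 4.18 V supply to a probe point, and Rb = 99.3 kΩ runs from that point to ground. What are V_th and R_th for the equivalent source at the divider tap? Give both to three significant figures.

V_th = 3.07 V, R_th = 26.4 kΩ

V_th is the open-circuit tap voltage: 4.18 × 99.3/(35.9 + 99.3) = 3.07 V.
With the supply zeroed, Ra and Rb appear in parallel from the tap: R_th = Ra‖Rb = (35.9 × 99.3)/135.2 = 26.4 kΩ.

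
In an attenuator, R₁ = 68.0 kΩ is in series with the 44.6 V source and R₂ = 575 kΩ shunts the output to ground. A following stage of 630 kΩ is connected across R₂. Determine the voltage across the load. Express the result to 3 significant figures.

The load sits in parallel with R₂: R₂‖R_L = (575 × 630) / (575 + 630) = 300.6 kΩ.
V_out = 44.6 × 300.6 / (68.0 + 300.6) = 44.6 × 300.6/368.6 = 36.4 V.

V_out ≈ 36.4 V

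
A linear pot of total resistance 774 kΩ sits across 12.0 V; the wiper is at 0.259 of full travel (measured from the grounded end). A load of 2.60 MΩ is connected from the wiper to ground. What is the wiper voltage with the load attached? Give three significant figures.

V ≈ 2.94 V

The wiper splits the pot into (1−α)R = 573.5 kΩ above and αR = 200.5 kΩ below.
Lower section ‖ load = 186.1 kΩ.
V_wiper = 12.0 × 186.1/(573.5 + 186.1) = 2.94 V.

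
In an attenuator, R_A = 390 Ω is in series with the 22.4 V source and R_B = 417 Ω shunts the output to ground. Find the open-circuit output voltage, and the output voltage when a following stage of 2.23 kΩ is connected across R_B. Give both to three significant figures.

Open-circuit: V = 22.4 × 417/(390 + 417) = 11.6 V.
With the load, R_B becomes R_B‖R_L = 351.3 Ω, so V = 22.4 × 351.3/741.3 = 10.6 V.

Unloaded: 11.6 V; loaded: 10.6 V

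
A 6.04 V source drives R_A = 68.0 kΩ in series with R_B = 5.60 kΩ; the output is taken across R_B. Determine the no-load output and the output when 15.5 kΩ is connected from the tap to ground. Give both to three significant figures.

Unloaded: 0.460 V; loaded: 0.345 V

Open-circuit: V = 6.04 × 5.60/(68.0 + 5.60) = 0.460 V.
With the load, R_B becomes R_B‖R_L = 4.114 kΩ, so V = 6.04 × 4.114/72.11 = 0.345 V.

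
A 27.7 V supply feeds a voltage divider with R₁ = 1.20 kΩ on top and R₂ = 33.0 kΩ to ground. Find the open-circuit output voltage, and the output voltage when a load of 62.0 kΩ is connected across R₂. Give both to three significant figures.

Unloaded: 26.7 V; loaded: 26.2 V

Open-circuit: V = 27.7 × 33.0/(1.20 + 33.0) = 26.7 V.
With the load, R₂ becomes R₂‖R_L = 21.54 kΩ, so V = 27.7 × 21.54/22.74 = 26.2 V.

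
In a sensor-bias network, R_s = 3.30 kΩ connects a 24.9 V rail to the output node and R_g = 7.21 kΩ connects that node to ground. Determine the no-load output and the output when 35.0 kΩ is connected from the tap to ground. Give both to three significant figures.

Open-circuit: V = 24.9 × 7.21/(3.30 + 7.21) = 17.1 V.
With the load, R_g becomes R_g‖R_L = 5.978 kΩ, so V = 24.9 × 5.978/9.278 = 16.0 V.

Unloaded: 17.1 V; loaded: 16.0 V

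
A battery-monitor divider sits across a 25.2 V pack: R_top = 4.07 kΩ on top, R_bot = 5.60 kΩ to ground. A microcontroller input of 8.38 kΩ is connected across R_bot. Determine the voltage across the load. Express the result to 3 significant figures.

The load sits in parallel with R_bot: R_bot‖R_L = (5.60 × 8.38) / (5.60 + 8.38) = 3.357 kΩ.
V_out = 25.2 × 3.357 / (4.07 + 3.357) = 25.2 × 3.357/7.427 = 11.4 V.

V_out ≈ 11.4 V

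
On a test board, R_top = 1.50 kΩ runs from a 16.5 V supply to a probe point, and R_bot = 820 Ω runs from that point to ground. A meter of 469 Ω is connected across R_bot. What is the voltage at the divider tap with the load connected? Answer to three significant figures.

V_out ≈ 2.74 V

The load sits in parallel with R_bot: R_bot‖R_L = (820 × 469) / (820 + 469) = 298.4 Ω.
V_out = 16.5 × 298.4 / (1500 + 298.4) = 16.5 × 298.4/1798 = 2.74 V.
(Unloaded it would have been 5.83 V.)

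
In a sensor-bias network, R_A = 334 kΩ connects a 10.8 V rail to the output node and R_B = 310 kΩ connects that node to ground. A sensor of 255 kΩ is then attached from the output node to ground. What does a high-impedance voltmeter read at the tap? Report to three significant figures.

The load sits in parallel with R_B: R_B‖R_L = (310 × 255) / (310 + 255) = 139.9 kΩ.
V_out = 10.8 × 139.9 / (334 + 139.9) = 10.8 × 139.9/473.9 = 3.19 V.
(Unloaded it would have been 5.20 V.)

V_out ≈ 3.19 V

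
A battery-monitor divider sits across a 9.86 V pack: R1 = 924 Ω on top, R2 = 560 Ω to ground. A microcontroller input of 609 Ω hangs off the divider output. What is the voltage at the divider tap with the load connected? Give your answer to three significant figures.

The load sits in parallel with R2: R2‖R_L = (560 × 609) / (560 + 609) = 291.7 Ω.
V_out = 9.86 × 291.7 / (924 + 291.7) = 9.86 × 291.7/1216 = 2.37 V.

V_out ≈ 2.37 V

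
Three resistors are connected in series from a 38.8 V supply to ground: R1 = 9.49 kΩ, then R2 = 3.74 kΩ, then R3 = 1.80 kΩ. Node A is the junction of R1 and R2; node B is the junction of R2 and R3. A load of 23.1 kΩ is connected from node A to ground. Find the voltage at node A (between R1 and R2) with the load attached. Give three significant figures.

Below node A the series string R2+R3 = 5.540 kΩ sits in parallel with the 23.1 kΩ load: 4.468 kΩ.
V_A = 38.8 × 4.468/(9.49 + 4.468) = 12.4 V.

V ≈ 12.4 V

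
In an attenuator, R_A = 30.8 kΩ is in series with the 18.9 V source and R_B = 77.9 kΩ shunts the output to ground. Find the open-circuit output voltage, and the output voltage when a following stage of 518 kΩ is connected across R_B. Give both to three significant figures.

Unloaded: 13.5 V; loaded: 13.0 V

Open-circuit: V = 18.9 × 77.9/(30.8 + 77.9) = 13.5 V.
With the load, R_B becomes R_B‖R_L = 67.72 kΩ, so V = 18.9 × 67.72/98.52 = 13.0 V.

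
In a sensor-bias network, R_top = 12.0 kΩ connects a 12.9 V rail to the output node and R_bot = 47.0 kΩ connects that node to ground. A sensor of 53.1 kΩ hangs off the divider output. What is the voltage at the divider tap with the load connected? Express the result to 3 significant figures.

V_out ≈ 8.71 V

The load sits in parallel with R_bot: R_bot‖R_L = (47.0 × 53.1) / (47.0 + 53.1) = 24.93 kΩ.
V_out = 12.9 × 24.93 / (12.0 + 24.93) = 12.9 × 24.93/36.93 = 8.71 V.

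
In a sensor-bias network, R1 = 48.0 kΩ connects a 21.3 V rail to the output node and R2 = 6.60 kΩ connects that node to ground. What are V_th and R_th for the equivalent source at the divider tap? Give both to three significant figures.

V_th = 2.57 V, R_th = 5.80 kΩ

V_th is the open-circuit tap voltage: 21.3 × 6.60/(48.0 + 6.60) = 2.57 V.
With the supply zeroed, R1 and R2 appear in parallel from the tap: R_th = R1‖R2 = (48.0 × 6.60)/54.60 = 5.80 kΩ.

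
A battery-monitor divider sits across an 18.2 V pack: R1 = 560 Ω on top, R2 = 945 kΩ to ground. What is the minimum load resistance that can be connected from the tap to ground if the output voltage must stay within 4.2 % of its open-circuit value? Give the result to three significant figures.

R_L(min) ≈ 12.8 kΩ

Output resistance R_th = R1‖R2 = (560 × 945000)/945600 = 559.7 Ω.
The fractional drop is R_th/(R_th + R_L); requiring this ≤ 0.0420 gives R_L ≥ R_th(1/0.0420 − 1) = 559.7 × 22.81 = 12.8 kΩ.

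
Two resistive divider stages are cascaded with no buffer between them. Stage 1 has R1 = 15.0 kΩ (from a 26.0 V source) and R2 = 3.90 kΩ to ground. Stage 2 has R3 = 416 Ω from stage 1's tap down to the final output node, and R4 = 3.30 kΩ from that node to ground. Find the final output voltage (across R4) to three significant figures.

Stage 2 presents R3+R4 = 3716 Ω as a load on stage 1's tap.
Stage 1's lower leg becomes R2‖(R3+R4) = 1903 Ω, so V_mid = 26.0 × 1903/16900 = 2.927 V.
Stage 2 is itself unloaded: V_out = V_mid × R4/(R3+R4) = 2.927 × 3300/3716 = 2.60 V.

V_out ≈ 2.60 V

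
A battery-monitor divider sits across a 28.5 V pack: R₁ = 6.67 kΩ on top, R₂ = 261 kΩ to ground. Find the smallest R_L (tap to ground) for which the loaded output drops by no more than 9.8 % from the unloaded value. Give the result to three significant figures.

Output resistance R_th = R₁‖R₂ = (6.67 × 261)/267.7 = 6.504 kΩ.
The fractional drop is R_th/(R_th + R_L); requiring this ≤ 0.0980 gives R_L ≥ R_th(1/0.0980 − 1) = 6.504 × 9.204 = 59.9 kΩ.

R_L(min) ≈ 59.9 kΩ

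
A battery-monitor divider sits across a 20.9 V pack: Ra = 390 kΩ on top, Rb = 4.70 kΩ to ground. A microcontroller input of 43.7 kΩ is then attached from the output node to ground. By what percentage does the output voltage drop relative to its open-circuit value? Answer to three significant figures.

9.61 %

The divider's output (Thévenin) resistance is Ra‖Rb = 4.644 kΩ.
Fractional drop under load = R_th/(R_th + R_L) = 4.644 / (4.644 + 43.7) = 0.09606.
So the output falls by 9.61 %.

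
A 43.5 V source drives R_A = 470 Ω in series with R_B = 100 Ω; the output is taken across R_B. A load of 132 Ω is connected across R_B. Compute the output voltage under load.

The load sits in parallel with R_B: R_B‖R_L = (100 × 132) / (100 + 132) = 56.90 Ω.
V_out = 43.5 × 56.90 / (470 + 56.90) = 43.5 × 56.90/526.9 = 4.70 V.

V_out ≈ 4.70 V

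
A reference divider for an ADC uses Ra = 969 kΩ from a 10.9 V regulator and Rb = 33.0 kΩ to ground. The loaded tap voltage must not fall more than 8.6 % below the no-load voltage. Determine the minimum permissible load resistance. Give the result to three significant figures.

Output resistance R_th = Ra‖Rb = (969 × 33.0)/1002 = 31.91 kΩ.
The fractional drop is R_th/(R_th + R_L); requiring this ≤ 0.0860 gives R_L ≥ R_th(1/0.0860 − 1) = 31.91 × 10.63 = 339 kΩ.

R_L(min) ≈ 339 kΩ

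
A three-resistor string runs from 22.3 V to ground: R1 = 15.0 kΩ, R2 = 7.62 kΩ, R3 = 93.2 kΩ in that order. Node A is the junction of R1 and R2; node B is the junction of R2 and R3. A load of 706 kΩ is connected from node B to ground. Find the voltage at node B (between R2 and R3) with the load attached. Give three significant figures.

V ≈ 17.5 V

At node B, R3 is in parallel with the load: R3‖R_L = 82.33 kΩ.
Below node A the resistance is R2 + (R3‖R_L) = 89.95 kΩ, so V_A = 22.3 × 89.95/105.0 = 19.11 V.
Then V_B = V_A × (R3‖R_L)/(R2 + R3‖R_L) = 19.11 × 82.33/89.95 = 17.5 V.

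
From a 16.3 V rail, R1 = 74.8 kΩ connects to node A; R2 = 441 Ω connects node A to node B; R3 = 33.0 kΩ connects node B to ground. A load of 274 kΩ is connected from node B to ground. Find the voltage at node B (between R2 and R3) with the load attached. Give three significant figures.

At node B, R3 is in parallel with the load: R3‖R_L = 29450 Ω.
Below node A the resistance is R2 + (R3‖R_L) = 29890 Ω, so V_A = 16.3 × 29890/104700 = 4.654 V.
Then V_B = V_A × (R3‖R_L)/(R2 + R3‖R_L) = 4.654 × 29450/29890 = 4.59 V.

V ≈ 4.59 V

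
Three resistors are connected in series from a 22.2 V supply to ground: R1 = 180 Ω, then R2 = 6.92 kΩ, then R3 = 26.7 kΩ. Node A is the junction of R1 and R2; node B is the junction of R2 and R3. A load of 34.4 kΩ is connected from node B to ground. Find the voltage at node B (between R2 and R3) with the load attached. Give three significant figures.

At node B, R3 is in parallel with the load: R3‖R_L = 15030 Ω.
Below node A the resistance is R2 + (R3‖R_L) = 21950 Ω, so V_A = 22.2 × 21950/22130 = 22.02 V.
Then V_B = V_A × (R3‖R_L)/(R2 + R3‖R_L) = 22.02 × 15030/21950 = 15.1 V.

V ≈ 15.1 V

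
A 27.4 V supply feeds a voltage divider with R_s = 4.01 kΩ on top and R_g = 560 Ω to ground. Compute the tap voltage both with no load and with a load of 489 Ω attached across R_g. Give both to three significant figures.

Open-circuit: V = 27.4 × 560/(4010 + 560) = 3.36 V.
With the load, R_g becomes R_g‖R_L = 261.0 Ω, so V = 27.4 × 261.0/4271 = 1.67 V.

Unloaded: 3.36 V; loaded: 1.67 V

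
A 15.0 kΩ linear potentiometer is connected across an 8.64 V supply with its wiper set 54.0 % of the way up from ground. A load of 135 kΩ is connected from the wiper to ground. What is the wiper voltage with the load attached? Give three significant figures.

V ≈ 4.54 V

The wiper splits the pot into (1−α)R = 6.900 kΩ above and αR = 8.100 kΩ below.
Lower section ‖ load = 7.642 kΩ.
V_wiper = 8.64 × 7.642/(6.900 + 7.642) = 4.54 V.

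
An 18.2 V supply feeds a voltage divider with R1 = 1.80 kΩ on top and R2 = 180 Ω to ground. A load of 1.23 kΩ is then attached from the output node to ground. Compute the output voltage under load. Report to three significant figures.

The load sits in parallel with R2: R2‖R_L = (180 × 1230) / (180 + 1230) = 157.0 Ω.
V_out = 18.2 × 157.0 / (1800 + 157.0) = 18.2 × 157.0/1957 = 1.46 V.

V_out ≈ 1.46 V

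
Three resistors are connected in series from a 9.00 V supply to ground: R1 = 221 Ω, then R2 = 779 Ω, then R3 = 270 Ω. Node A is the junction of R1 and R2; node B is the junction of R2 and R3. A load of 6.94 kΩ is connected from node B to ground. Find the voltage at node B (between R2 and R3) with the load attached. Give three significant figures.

V ≈ 1.86 V

At node B, R3 is in parallel with the load: R3‖R_L = 259.9 Ω.
Below node A the resistance is R2 + (R3‖R_L) = 1039 Ω, so V_A = 9.00 × 1039/1260 = 7.421 V.
Then V_B = V_A × (R3‖R_L)/(R2 + R3‖R_L) = 7.421 × 259.9/1039 = 1.86 V.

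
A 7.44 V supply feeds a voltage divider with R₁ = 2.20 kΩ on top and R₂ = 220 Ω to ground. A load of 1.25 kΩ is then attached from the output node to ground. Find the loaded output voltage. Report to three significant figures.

The load sits in parallel with R₂: R₂‖R_L = (220 × 1250) / (220 + 1250) = 187.1 Ω.
V_out = 7.44 × 187.1 / (2200 + 187.1) = 7.44 × 187.1/2387 = 0.583 V.
(Unloaded it would have been 0.676 V.)

V_out ≈ 0.583 V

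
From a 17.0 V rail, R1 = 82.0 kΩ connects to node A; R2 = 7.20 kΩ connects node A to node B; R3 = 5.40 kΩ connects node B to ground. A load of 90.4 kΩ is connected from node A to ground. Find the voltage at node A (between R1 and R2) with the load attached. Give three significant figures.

V ≈ 2.02 V

Below node A the series string R2+R3 = 12.60 kΩ sits in parallel with the 90.4 kΩ load: 11.06 kΩ.
V_A = 17.0 × 11.06/(82.0 + 11.06) = 2.02 V.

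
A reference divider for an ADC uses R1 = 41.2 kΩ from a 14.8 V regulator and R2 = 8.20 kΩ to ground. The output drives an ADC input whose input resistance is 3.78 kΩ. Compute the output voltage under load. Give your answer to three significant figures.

The load sits in parallel with R2: R2‖R_L = (8.20 × 3.78) / (8.20 + 3.78) = 2.587 kΩ.
V_out = 14.8 × 2.587 / (41.2 + 2.587) = 14.8 × 2.587/43.79 = 0.875 V.
(Unloaded it would have been 2.46 V.)

V_out ≈ 0.875 V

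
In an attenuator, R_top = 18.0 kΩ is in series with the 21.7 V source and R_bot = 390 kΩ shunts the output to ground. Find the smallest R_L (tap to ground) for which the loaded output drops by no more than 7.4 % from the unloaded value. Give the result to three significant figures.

Output resistance R_th = R_top‖R_bot = (18.0 × 390)/408.0 = 17.21 kΩ.
The fractional drop is R_th/(R_th + R_L); requiring this ≤ 0.0740 gives R_L ≥ R_th(1/0.0740 − 1) = 17.21 × 12.51 = 215 kΩ.

R_L(min) ≈ 215 kΩ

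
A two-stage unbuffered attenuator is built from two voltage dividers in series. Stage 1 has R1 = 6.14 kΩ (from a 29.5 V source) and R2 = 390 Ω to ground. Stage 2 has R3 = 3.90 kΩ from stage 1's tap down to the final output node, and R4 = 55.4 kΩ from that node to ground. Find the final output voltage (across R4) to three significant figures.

Stage 2 presents R3+R4 = 59300 Ω as a load on stage 1's tap.
Stage 1's lower leg becomes R2‖(R3+R4) = 387.5 Ω, so V_mid = 29.5 × 387.5/6527 = 1.751 V.
Stage 2 is itself unloaded: V_out = V_mid × R4/(R3+R4) = 1.751 × 55400/59300 = 1.64 V.

V_out ≈ 1.64 V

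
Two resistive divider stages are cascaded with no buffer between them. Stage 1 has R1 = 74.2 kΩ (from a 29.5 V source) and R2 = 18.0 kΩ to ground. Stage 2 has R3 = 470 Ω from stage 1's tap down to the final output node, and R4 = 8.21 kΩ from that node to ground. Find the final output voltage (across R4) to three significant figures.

Stage 2 presents R3+R4 = 8680 Ω as a load on stage 1's tap.
Stage 1's lower leg becomes R2‖(R3+R4) = 5856 Ω, so V_mid = 29.5 × 5856/80060 = 2.158 V.
Stage 2 is itself unloaded: V_out = V_mid × R4/(R3+R4) = 2.158 × 8210/8680 = 2.04 V.

V_out ≈ 2.04 V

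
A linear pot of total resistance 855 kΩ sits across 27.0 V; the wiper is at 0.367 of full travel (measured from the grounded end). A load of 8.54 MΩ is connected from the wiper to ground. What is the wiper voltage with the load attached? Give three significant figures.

V ≈ 9.68 V

The wiper splits the pot into (1−α)R = 541.2 kΩ above and αR = 313.8 kΩ below.
Lower section ‖ load = 302.7 kΩ.
V_wiper = 27.0 × 302.7/(541.2 + 302.7) = 9.68 V.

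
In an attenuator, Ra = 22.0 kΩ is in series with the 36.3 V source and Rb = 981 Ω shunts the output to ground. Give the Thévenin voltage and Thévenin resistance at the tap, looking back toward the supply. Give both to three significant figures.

V_th is the open-circuit tap voltage: 36.3 × 981/(22000 + 981) = 1.55 V.
With the supply zeroed, Ra and Rb appear in parallel from the tap: R_th = Ra‖Rb = (22000 × 981)/22980 = 939 Ω.

V_th = 1.55 V, R_th = 939 Ω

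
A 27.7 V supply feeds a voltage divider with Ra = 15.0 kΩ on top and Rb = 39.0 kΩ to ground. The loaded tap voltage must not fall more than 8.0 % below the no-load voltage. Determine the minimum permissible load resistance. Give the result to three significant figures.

Output resistance R_th = Ra‖Rb = (15.0 × 39.0)/54.00 = 10.83 kΩ.
The fractional drop is R_th/(R_th + R_L); requiring this ≤ 0.0800 gives R_L ≥ R_th(1/0.0800 − 1) = 10.83 × 11.50 = 125 kΩ.

R_L(min) ≈ 125 kΩ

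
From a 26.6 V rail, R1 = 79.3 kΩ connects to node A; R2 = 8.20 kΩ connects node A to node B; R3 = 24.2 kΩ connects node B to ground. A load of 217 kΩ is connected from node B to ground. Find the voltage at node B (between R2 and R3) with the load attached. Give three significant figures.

At node B, R3 is in parallel with the load: R3‖R_L = 21.77 kΩ.
Below node A the resistance is R2 + (R3‖R_L) = 29.97 kΩ, so V_A = 26.6 × 29.97/109.3 = 7.296 V.
Then V_B = V_A × (R3‖R_L)/(R2 + R3‖R_L) = 7.296 × 21.77/29.97 = 5.30 V.

V ≈ 5.30 V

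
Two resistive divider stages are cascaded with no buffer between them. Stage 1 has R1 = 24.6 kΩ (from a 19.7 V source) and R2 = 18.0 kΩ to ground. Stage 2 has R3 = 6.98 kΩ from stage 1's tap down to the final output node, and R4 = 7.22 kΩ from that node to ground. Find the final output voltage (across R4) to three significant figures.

Stage 2 presents R3+R4 = 14.20 kΩ as a load on stage 1's tap.
Stage 1's lower leg becomes R2‖(R3+R4) = 7.938 kΩ, so V_mid = 19.7 × 7.938/32.54 = 4.806 V.
Stage 2 is itself unloaded: V_out = V_mid × R4/(R3+R4) = 4.806 × 7.22/14.20 = 2.44 V.

V_out ≈ 2.44 V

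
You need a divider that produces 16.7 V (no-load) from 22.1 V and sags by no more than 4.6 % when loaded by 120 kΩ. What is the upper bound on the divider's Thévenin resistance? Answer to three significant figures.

R_th ≤ 5.79 kΩ

Loading drop = R_th/(R_th + R_L) ≤ 0.0460, so R_th ≤ R_L · ε/(1−ε) = 120 kΩ × 0.0460/0.9540 = 5.79 kΩ.
(Any R1, R2 with R2/(R1+R2) = 0.756 and R1‖R2 ≤ 5.79 kΩ will meet the spec.)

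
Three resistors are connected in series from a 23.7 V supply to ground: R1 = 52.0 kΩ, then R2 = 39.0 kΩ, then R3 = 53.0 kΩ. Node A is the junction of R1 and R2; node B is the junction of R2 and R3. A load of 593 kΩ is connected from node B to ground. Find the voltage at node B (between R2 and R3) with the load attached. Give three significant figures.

V ≈ 8.26 V

At node B, R3 is in parallel with the load: R3‖R_L = 48.65 kΩ.
Below node A the resistance is R2 + (R3‖R_L) = 87.65 kΩ, so V_A = 23.7 × 87.65/139.7 = 14.88 V.
Then V_B = V_A × (R3‖R_L)/(R2 + R3‖R_L) = 14.88 × 48.65/87.65 = 8.26 V.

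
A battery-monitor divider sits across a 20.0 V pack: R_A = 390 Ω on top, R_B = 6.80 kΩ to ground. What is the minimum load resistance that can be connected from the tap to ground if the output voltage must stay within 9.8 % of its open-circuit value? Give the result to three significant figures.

Output resistance R_th = R_A‖R_B = (390 × 6800)/7190 = 368.8 Ω.
The fractional drop is R_th/(R_th + R_L); requiring this ≤ 0.0980 gives R_L ≥ R_th(1/0.0980 − 1) = 368.8 × 9.204 = 3.39 kΩ.

R_L(min) ≈ 3.39 kΩ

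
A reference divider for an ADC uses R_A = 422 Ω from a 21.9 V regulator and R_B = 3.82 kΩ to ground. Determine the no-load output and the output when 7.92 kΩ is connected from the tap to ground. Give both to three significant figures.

Open-circuit: V = 21.9 × 3820/(422 + 3820) = 19.7 V.
With the load, R_B becomes R_B‖R_L = 2577 Ω, so V = 21.9 × 2577/2999 = 18.8 V.

Unloaded: 19.7 V; loaded: 18.8 V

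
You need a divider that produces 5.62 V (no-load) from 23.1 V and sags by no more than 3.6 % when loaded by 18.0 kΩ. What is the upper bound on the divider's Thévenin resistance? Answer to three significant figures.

Loading drop = R_th/(R_th + R_L) ≤ 0.0360, so R_th ≤ R_L · ε/(1−ε) = 18.0 kΩ × 0.0360/0.9640 = 672 Ω.
(Any R1, R2 with R2/(R1+R2) = 0.243 and R1‖R2 ≤ 672 Ω will meet the spec.)

R_th ≤ 672 Ω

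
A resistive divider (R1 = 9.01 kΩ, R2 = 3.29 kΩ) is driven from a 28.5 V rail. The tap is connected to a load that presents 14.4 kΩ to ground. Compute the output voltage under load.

V_out ≈ 6.53 V

The load sits in parallel with R2: R2‖R_L = (3.29 × 14.4) / (3.29 + 14.4) = 2.678 kΩ.
V_out = 28.5 × 2.678 / (9.01 + 2.678) = 28.5 × 2.678/11.69 = 6.53 V.
(Unloaded it would have been 7.62 V.)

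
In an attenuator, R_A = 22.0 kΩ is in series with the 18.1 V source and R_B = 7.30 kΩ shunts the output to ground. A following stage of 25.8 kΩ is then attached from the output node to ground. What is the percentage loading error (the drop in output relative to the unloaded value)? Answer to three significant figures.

17.5 %

Unloaded V = 18.1 × 7.30/29.30 = 4.510 V.
Loaded: R_B‖R_L = 5.690 kΩ, giving V = 18.1 × 5.690/27.69 = 3.719 V.
Drop = (4.510 − 3.719) / 4.510 = 17.5 %.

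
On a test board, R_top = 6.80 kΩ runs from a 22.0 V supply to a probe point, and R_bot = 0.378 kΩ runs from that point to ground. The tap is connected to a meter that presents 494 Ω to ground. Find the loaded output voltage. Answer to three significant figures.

The load sits in parallel with R_bot: R_bot‖R_L = (378 × 494) / (378 + 494) = 214.1 Ω.
V_out = 22.0 × 214.1 / (6800 + 214.1) = 22.0 × 214.1/7014 = 0.672 V.

V_out ≈ 0.672 V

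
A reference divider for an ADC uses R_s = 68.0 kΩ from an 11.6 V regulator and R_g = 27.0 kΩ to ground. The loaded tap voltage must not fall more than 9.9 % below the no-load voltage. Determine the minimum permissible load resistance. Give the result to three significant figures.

Output resistance R_th = R_s‖R_g = (68.0 × 27.0)/95.00 = 19.33 kΩ.
The fractional drop is R_th/(R_th + R_L); requiring this ≤ 0.0990 gives R_L ≥ R_th(1/0.0990 − 1) = 19.33 × 9.101 = 176 kΩ.

R_L(min) ≈ 176 kΩ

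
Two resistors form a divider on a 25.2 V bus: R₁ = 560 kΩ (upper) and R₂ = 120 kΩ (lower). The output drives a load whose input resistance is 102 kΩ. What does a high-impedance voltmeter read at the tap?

V_out ≈ 2.26 V

The load sits in parallel with R₂: R₂‖R_L = (120 × 102) / (120 + 102) = 55.14 kΩ.
V_out = 25.2 × 55.14 / (560 + 55.14) = 25.2 × 55.14/615.1 = 2.26 V.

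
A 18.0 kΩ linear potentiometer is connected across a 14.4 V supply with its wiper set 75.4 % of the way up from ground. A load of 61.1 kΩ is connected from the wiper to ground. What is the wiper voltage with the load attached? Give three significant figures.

V ≈ 10.3 V

The wiper splits the pot into (1−α)R = 4.428 kΩ above and αR = 13.57 kΩ below.
Lower section ‖ load = 11.11 kΩ.
V_wiper = 14.4 × 11.11/(4.428 + 11.11) = 10.3 V.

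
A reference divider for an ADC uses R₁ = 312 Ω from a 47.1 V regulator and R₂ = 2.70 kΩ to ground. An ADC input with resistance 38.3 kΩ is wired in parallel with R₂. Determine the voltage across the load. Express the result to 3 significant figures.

The load sits in parallel with R₂: R₂‖R_L = (2700 × 38300) / (2700 + 38300) = 2522 Ω.
V_out = 47.1 × 2522 / (312 + 2522) = 47.1 × 2522/2834 = 41.9 V.

V_out ≈ 41.9 V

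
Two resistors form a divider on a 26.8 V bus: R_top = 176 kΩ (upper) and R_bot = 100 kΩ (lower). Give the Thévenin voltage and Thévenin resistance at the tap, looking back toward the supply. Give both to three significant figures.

V_th = 9.71 V, R_th = 63.8 kΩ

V_th is the open-circuit tap voltage: 26.8 × 100/(176 + 100) = 9.71 V.
With the supply zeroed, R_top and R_bot appear in parallel from the tap: R_th = R_top‖R_bot = (176 × 100)/276.0 = 63.8 kΩ.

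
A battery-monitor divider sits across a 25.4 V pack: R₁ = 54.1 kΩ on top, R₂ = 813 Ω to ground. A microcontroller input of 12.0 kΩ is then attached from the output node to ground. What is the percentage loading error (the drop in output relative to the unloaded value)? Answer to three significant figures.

6.26 %

The divider's output (Thévenin) resistance is R₁‖R₂ = 801.0 Ω.
Fractional drop under load = R_th/(R_th + R_L) = 801.0 / (801.0 + 12000) = 0.06257.
So the output falls by 6.26 %.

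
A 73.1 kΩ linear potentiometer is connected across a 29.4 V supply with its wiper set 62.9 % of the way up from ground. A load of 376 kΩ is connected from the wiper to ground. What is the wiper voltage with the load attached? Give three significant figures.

V ≈ 17.7 V

The wiper splits the pot into (1−α)R = 27.12 kΩ above and αR = 45.98 kΩ below.
Lower section ‖ load = 40.97 kΩ.
V_wiper = 29.4 × 40.97/(27.12 + 40.97) = 17.7 V.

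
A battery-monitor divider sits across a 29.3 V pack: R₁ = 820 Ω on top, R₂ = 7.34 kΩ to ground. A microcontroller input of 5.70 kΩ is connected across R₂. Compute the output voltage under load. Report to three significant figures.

The load sits in parallel with R₂: R₂‖R_L = (7340 × 5700) / (7340 + 5700) = 3208 Ω.
V_out = 29.3 × 3208 / (820 + 3208) = 29.3 × 3208/4028 = 23.3 V.

V_out ≈ 23.3 V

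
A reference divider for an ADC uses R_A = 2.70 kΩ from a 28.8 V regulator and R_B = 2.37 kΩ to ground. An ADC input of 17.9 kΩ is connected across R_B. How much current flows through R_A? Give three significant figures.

I ≈ 6.01 mA

R_B‖R_L = 2.093 kΩ, so the source sees R_A + R_B‖R_L = 4.793 kΩ.
I = 28.8 V / 4.793 kΩ = 6.01 mA.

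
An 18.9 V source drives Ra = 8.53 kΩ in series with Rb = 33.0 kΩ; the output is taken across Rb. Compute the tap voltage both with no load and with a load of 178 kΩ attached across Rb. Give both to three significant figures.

Unloaded: 15.0 V; loaded: 14.5 V

Open-circuit: V = 18.9 × 33.0/(8.53 + 33.0) = 15.0 V.
With the load, Rb becomes Rb‖R_L = 27.84 kΩ, so V = 18.9 × 27.84/36.37 = 14.5 V.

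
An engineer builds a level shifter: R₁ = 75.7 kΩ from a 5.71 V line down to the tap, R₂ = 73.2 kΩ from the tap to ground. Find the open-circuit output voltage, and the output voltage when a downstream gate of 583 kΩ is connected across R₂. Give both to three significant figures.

Open-circuit: V = 5.71 × 73.2/(75.7 + 73.2) = 2.81 V.
With the load, R₂ becomes R₂‖R_L = 65.03 kΩ, so V = 5.71 × 65.03/140.7 = 2.64 V.

Unloaded: 2.81 V; loaded: 2.64 V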